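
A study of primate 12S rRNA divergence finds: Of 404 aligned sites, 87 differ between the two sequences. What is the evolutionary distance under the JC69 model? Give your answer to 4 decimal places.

p = 87/404 ≈ 0.215347.
d = −(3/4) ln(1 − 4p/3) = −0.75 ln(1 − 0.287129) = −0.75 ln(0.712871)
  = −0.75 × (-0.338455) = 0.253841 substitutions/site.

0.2538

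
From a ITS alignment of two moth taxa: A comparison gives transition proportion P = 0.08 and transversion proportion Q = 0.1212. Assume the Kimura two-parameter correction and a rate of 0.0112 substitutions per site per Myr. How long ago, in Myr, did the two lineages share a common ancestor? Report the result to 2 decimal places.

Under the Kimura two-parameter model, d = −½ ln(1 − 2P − Q) − ¼ ln(1 − 2Q).
1 − 2P − Q = 0.7188, giving −½ ln(0.7188) = 0.165086.
1 − 2Q = 0.7576, giving −¼ ln(0.7576) = 0.069400.
d = 0.165086 + 0.069400 = 0.234486.
Under a molecular clock d = 2μt, so t = d/(2μ) = 0.234486 / (2 × 0.0112) = 10.47 Myr.

10.47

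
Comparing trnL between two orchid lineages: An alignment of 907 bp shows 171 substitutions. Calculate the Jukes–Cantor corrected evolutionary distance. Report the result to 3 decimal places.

p = 171/907 ≈ 0.188534.
d = −(3/4) ln(1 − 4p/3) = −0.75 ln(1 − 0.251379) = −0.75 ln(0.748621)
  = −0.75 × (-0.289522) = 0.217142 substitutions/site.

0.217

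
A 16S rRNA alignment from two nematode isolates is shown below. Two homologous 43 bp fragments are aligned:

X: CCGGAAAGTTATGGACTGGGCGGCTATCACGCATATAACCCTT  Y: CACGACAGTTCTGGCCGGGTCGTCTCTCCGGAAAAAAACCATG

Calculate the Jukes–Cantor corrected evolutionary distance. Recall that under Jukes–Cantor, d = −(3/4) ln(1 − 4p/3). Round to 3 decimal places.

0.514

The sequences differ at 16 of 43 sites, so p = 16/43 ≈ 0.372093.
d = −(3/4) ln(1 − 4p/3) = −0.75 ln(1 − 0.496124) = −0.75 ln(0.503876)
  = −0.75 × (-0.685425) = 0.514069 substitutions/site.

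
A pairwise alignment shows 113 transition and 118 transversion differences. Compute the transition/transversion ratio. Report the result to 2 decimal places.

R = 113/118 = 0.957627… ≈ 0.96 (to 2 d.p.).

0.96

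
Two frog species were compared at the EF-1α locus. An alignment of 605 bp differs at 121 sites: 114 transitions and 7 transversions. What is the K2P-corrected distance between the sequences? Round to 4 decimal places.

P = 114/605 ≈ 0.18843 and Q = 7/605 ≈ 0.01157.
Under the Kimura two-parameter model, d = −½ ln(1 − 2P − Q) − ¼ ln(1 − 2Q).
1 − 2P − Q = 0.61157, giving −½ ln(0.61157) = 0.245863.
1 − 2Q = 0.97686, giving −¼ ln(0.97686) = 0.005853.
d = 0.245863 + 0.005853 = 0.251716.

0.2517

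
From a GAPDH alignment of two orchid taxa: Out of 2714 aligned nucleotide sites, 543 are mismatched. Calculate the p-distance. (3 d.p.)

0.200

p = 543/2714 = 0.200073… ≈ 0.200 (to 3 d.p.).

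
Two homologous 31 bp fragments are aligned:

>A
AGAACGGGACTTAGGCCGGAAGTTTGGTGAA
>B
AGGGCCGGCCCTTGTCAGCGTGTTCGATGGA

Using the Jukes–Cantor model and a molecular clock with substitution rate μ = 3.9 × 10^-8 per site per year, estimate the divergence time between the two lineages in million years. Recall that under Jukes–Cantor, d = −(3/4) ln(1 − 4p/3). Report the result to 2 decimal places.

The sequences differ at 14 of 31 sites, so p = 14/31 ≈ 0.451613.
d = −(3/4) ln(1 − 4p/3) = −0.75 ln(1 − 0.602151) = −0.75 ln(0.397849)
  = −0.75 × (-0.921683) = 0.691262 substitutions/site.
Under a molecular clock d = 2μt, so t = d/(2μ) = 0.691262 / (2 × 3.9 × 10^-8) = 8.86 million years.

8.86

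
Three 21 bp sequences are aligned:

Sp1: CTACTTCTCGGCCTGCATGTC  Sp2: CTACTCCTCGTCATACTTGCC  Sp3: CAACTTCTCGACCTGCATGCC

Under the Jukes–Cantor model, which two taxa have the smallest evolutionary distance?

Sp1 and Sp3

Sp1–Sp2: 6/21 differ, p = 0.286, d = 0.360.
Sp1–Sp3: 3/21 differ, p = 0.143, d = 0.158.
Sp2–Sp3: 6/21 differ, p = 0.286, d = 0.360.
The smallest distance is between Sp1 and Sp3.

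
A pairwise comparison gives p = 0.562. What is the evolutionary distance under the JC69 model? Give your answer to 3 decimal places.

d = −(3/4) ln(1 − 4p/3) = −0.75 ln(1 − 0.749333) = −0.75 ln(0.250667)
  = −0.75 × (-1.383630) = 1.037723 substitutions/site.

1.038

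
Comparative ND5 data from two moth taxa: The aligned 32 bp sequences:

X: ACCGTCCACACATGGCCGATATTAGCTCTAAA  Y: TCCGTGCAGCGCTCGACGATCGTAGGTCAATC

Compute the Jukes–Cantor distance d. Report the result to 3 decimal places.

0.657

The sequences differ at 14 of 32 sites, so p = 14/32 = 0.4375.
d = −(3/4) ln(1 − 4p/3) = −0.75 ln(1 − 0.583333) = −0.75 ln(0.416667)
  = −0.75 × (-0.875468) = 0.656601 substitutions/site.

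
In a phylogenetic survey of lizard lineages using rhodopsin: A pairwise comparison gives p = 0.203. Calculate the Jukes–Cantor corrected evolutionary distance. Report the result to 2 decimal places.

0.24

d = −(3/4) ln(1 − 4p/3) = −0.75 ln(1 − 0.270667) = −0.75 ln(0.729333)
  = −0.75 × (-0.315625) = 0.236719 substitutions/site.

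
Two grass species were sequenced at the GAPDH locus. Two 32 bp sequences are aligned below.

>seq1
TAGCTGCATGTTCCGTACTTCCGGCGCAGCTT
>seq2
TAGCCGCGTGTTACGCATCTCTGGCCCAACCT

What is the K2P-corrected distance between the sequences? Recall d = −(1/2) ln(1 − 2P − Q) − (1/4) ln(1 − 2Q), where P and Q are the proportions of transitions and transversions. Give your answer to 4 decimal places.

Of 32 sites, 8 differences are transitions and 2 are transversions, so P = 8/32 = 0.25 and Q = 2/32 = 0.0625.
Under the Kimura two-parameter model, d = −½ ln(1 − 2P − Q) − ¼ ln(1 − 2Q).
1 − 2P − Q = 0.4375, giving −½ ln(0.4375) = 0.413339.
1 − 2Q = 0.875, giving −¼ ln(0.875) = 0.033383.
d = 0.413339 + 0.033383 = 0.446722.

0.4467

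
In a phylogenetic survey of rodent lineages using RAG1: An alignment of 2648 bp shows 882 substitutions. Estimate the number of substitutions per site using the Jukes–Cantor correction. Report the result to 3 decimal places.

0.440

p = 882/2648 ≈ 0.333082.
d = −(3/4) ln(1 − 4p/3) = −0.75 ln(1 − 0.444109) = −0.75 ln(0.555891)
  = −0.75 × (-0.587183) = 0.440387 substitutions/site.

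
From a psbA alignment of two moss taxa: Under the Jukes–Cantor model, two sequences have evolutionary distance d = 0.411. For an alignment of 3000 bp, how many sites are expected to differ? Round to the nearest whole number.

949

Invert JC69: p = (3/4)(1 − e^(−4d/3)) = 0.75 × (1 − e^(-0.548)) = 0.75 × (1 − 0.578105) = 0.316421.
Expected differing sites = pL ≈ 0.316421 × 3000 = 949.263 ≈ 949.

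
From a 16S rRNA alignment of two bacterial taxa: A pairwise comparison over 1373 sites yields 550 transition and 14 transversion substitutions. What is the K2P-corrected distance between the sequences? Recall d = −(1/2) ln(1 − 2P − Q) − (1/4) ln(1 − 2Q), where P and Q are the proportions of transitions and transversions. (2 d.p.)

P = 550/1373 ≈ 0.400583 and Q = 14/1373 ≈ 0.010197.
Under the Kimura two-parameter model, d = −½ ln(1 − 2P − Q) − ¼ ln(1 − 2Q).
1 − 2P − Q = 0.188637, giving −½ ln(0.188637) = 0.833965.
1 − 2Q = 0.979606, giving −¼ ln(0.979606) = 0.005151.
d = 0.833965 + 0.005151 = 0.839116.

0.84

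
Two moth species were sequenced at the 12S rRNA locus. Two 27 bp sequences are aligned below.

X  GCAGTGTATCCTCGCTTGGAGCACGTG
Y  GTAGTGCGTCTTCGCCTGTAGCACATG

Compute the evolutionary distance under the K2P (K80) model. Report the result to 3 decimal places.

0.348

Of 27 sites, 6 differences are transitions and 1 are transversions, so P = 6/27 ≈ 0.222222 and Q = 1/27 ≈ 0.037037.
Under the Kimura two-parameter model, d = −½ ln(1 − 2P − Q) − ¼ ln(1 − 2Q).
1 − 2P − Q = 0.518519, giving −½ ln(0.518519) = 0.328389.
1 − 2Q = 0.925926, giving −¼ ln(0.925926) = 0.019240.
d = 0.328389 + 0.019240 = 0.347629.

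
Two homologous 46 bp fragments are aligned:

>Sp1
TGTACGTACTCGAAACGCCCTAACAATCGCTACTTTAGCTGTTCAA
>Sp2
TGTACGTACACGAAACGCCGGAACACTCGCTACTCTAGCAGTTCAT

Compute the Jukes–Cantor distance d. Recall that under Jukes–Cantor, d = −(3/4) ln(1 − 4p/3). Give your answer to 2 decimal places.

The sequences differ at 7 of 46 sites (10, 20, 21, 26, 35, 40, 46), so p = 7/46 ≈ 0.152174.
d = −(3/4) ln(1 − 4p/3) = −0.75 ln(1 − 0.202899) = −0.75 ln(0.797101)
  = −0.75 × (-0.226774) = 0.170081 substitutions/site.

0.17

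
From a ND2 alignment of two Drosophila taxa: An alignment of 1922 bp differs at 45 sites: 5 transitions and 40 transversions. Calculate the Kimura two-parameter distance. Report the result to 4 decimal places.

P = 5/1922 ≈ 0.002601 and Q = 40/1922 ≈ 0.020812.
Under the Kimura two-parameter model, d = −½ ln(1 − 2P − Q) − ¼ ln(1 − 2Q).
1 − 2P − Q = 0.973986, giving −½ ln(0.973986) = 0.013179.
1 − 2Q = 0.958376, giving −¼ ln(0.958376) = 0.010629.
d = 0.013179 + 0.010629 = 0.023808.

0.0238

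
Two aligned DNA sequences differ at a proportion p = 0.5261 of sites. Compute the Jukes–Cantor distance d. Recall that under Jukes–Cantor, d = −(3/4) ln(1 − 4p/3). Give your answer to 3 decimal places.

0.907

d = −(3/4) ln(1 − 4p/3) = −0.75 ln(1 − 0.701467) = −0.75 ln(0.298533)
  = −0.75 × (-1.208875) = 0.906656 substitutions/site.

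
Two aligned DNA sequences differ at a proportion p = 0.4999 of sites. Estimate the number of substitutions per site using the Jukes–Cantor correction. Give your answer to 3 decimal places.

0.824

d = −(3/4) ln(1 − 4p/3) = −0.75 ln(1 − 0.666533) = −0.75 ln(0.333467)
  = −0.75 × (-1.098211) = 0.823658 substitutions/site.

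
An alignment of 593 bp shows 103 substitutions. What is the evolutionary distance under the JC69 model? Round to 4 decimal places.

0.1976

p = 103/593 ≈ 0.173693.
d = −(3/4) ln(1 − 4p/3) = −0.75 ln(1 − 0.231591) = −0.75 ln(0.768409)
  = −0.75 × (-0.263433) = 0.197575 substitutions/site.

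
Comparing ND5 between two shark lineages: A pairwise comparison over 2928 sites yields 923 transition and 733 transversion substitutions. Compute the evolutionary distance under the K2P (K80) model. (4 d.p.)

1.2371

P = 923/2928 ≈ 0.315232 and Q = 733/2928 ≈ 0.250342.
Under the Kimura two-parameter model, d = −½ ln(1 − 2P − Q) − ¼ ln(1 − 2Q).
1 − 2P − Q = 0.119194, giving −½ ln(0.119194) = 1.063501.
1 − 2Q = 0.499316, giving −¼ ln(0.499316) = 0.173629.
d = 1.063501 + 0.173629 = 1.237130.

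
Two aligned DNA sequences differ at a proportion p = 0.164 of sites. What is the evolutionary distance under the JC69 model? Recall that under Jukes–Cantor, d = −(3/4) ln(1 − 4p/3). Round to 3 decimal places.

d = −(3/4) ln(1 − 4p/3) = −0.75 ln(1 − 0.218667) = −0.75 ln(0.781333)
  = −0.75 × (-0.246754) = 0.185066 substitutions/site.

0.185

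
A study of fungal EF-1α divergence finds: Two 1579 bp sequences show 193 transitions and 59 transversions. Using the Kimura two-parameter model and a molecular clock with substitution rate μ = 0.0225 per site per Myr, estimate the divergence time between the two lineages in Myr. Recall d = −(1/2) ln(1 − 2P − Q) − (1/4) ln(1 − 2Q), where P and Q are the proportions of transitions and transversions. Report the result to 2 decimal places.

P = 193/1579 ≈ 0.122229 and Q = 59/1579 ≈ 0.037365.
Under the Kimura two-parameter model, d = −½ ln(1 − 2P − Q) − ¼ ln(1 − 2Q).
1 − 2P − Q = 0.718177, giving −½ ln(0.718177) = 0.165520.
1 − 2Q = 0.92527, giving −¼ ln(0.92527) = 0.019417.
d = 0.165520 + 0.019417 = 0.184937.
Under a molecular clock d = 2μt, so t = d/(2μ) = 0.184937 / (2 × 0.0225) = 4.11 Myr.

4.11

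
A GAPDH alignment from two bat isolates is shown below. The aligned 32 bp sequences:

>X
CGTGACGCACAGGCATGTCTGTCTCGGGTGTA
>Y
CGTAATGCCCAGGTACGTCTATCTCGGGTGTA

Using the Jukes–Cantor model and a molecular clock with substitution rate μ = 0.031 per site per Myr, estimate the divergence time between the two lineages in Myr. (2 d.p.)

The sequences differ at 6 of 32 sites (4, 6, 9, 14, 16, 21), so p = 6/32 = 0.1875.
d = −(3/4) ln(1 − 4p/3) = −0.75 ln(1 − 0.25) = −0.75 ln(0.75)
  = −0.75 × (-0.287682) = 0.215762 substitutions/site.
Under a molecular clock d = 2μt, so t = d/(2μ) = 0.215762 / (2 × 0.031) = 3.48 Myr.

3.48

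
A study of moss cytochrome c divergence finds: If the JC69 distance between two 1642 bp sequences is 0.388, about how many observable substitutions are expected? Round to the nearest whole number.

497

Invert JC69: p = (3/4)(1 − e^(−4d/3)) = 0.75 × (1 − e^(-0.517333)) = 0.75 × (1 − 0.596108) = 0.302919.
Expected differing sites = pL ≈ 0.302919 × 1642 = 497.392998 ≈ 497.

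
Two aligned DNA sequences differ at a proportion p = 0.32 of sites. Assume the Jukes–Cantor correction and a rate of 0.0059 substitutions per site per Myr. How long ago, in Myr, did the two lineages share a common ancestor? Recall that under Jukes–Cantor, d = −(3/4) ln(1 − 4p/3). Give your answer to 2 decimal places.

d = −(3/4) ln(1 − 4p/3) = −0.75 ln(1 − 0.426667) = −0.75 ln(0.573333)
  = −0.75 × (-0.556289) = 0.417217 substitutions/site.
Under a molecular clock d = 2μt, so t = d/(2μ) = 0.417217 / (2 × 0.0059) = 35.36 Myr.

35.36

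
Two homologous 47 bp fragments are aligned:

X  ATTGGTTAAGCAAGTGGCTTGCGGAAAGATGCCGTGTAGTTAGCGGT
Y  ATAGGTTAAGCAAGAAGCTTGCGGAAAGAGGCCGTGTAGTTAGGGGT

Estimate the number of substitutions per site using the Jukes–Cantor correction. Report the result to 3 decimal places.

0.115

The sequences differ at 5 of 47 sites (3, 15, 16, 30, 44), so p = 5/47 ≈ 0.106383.
d = −(3/4) ln(1 − 4p/3) = −0.75 ln(1 − 0.141844) = −0.75 ln(0.858156)
  = −0.75 × (-0.152969) = 0.114727 substitutions/site.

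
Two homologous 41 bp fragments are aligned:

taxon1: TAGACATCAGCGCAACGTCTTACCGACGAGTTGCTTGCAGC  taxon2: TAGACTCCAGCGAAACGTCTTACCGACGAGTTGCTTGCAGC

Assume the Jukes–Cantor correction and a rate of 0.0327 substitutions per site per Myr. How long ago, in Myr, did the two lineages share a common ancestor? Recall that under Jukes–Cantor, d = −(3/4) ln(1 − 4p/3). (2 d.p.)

1.18

The sequences differ at 3 of 41 sites (6, 7, 13), so p = 3/41 ≈ 0.073171.
d = −(3/4) ln(1 − 4p/3) = −0.75 ln(1 − 0.097561) = −0.75 ln(0.902439)
  = −0.75 × (-0.102654) = 0.076991 substitutions/site.
Under a molecular clock d = 2μt, so t = d/(2μ) = 0.076991 / (2 × 0.0327) = 1.18 Myr.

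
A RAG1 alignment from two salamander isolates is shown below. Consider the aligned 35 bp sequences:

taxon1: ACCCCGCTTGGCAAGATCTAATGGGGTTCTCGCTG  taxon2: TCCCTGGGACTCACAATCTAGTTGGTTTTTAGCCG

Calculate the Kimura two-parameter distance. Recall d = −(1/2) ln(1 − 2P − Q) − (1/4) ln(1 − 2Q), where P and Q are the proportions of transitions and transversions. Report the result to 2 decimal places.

0.64

Of 35 sites, 5 differences are transitions and 10 are transversions, so P = 5/35 ≈ 0.142857 and Q = 10/35 ≈ 0.285714.
Under the Kimura two-parameter model, d = −½ ln(1 − 2P − Q) − ¼ ln(1 − 2Q).
1 − 2P − Q = 0.428572, giving −½ ln(0.428572) = 0.423648.
1 − 2Q = 0.428572, giving −¼ ln(0.428572) = 0.211824.
d = 0.423648 + 0.211824 = 0.635472.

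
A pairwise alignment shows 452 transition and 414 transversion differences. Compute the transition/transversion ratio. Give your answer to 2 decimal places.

1.09

R = 452/414 = 1.091787… ≈ 1.09 (to 2 d.p.).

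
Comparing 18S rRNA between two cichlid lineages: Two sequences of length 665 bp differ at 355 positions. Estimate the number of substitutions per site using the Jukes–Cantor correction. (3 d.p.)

0.933

p = 355/665 ≈ 0.533835.
d = −(3/4) ln(1 − 4p/3) = −0.75 ln(1 − 0.71178) = −0.75 ln(0.28822)
  = −0.75 × (-1.244031) = 0.933023 substitutions/site.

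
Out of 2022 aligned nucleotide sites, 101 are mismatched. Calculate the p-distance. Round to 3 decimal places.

0.050

p = 101/2022 = 0.049950… ≈ 0.050 (to 3 d.p.).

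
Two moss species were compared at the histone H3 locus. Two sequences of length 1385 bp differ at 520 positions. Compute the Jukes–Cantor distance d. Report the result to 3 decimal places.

0.521

p = 520/1385 ≈ 0.375451.
d = −(3/4) ln(1 − 4p/3) = −0.75 ln(1 − 0.500601) = −0.75 ln(0.499399)
  = −0.75 × (-0.694350) = 0.520763 substitutions/site.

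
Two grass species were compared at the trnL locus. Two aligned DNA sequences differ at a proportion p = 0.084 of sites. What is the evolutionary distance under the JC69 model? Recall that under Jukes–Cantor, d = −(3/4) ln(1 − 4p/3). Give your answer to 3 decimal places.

d = −(3/4) ln(1 − 4p/3) = −0.75 ln(1 − 0.112) = −0.75 ln(0.888)
  = −0.75 × (-0.118784) = 0.089088 substitutions/site.

0.089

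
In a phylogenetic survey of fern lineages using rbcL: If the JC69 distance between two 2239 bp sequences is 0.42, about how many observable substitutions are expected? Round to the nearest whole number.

Invert JC69: p = (3/4)(1 − e^(−4d/3)) = 0.75 × (1 − e^(-0.56)) = 0.75 × (1 − 0.571209) = 0.321593.
Expected differing sites = pL ≈ 0.321593 × 2239 = 720.046727 ≈ 720.

720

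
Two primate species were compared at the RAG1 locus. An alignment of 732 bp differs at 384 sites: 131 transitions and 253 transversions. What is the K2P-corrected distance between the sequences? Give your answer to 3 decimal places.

P = 131/732 ≈ 0.178962 and Q = 253/732 ≈ 0.345628.
Under the Kimura two-parameter model, d = −½ ln(1 − 2P − Q) − ¼ ln(1 − 2Q).
1 − 2P − Q = 0.296448, giving −½ ln(0.296448) = 0.607942.
1 − 2Q = 0.308744, giving −¼ ln(0.308744) = 0.293811.
d = 0.607942 + 0.293811 = 0.901753.

0.902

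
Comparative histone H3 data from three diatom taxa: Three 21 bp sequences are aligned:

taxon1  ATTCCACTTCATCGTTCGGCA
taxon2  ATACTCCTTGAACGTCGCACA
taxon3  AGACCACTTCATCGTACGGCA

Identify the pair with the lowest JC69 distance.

taxon1–taxon2: 9/21 differ, p = 0.429, d = 0.635.
taxon1–taxon3: 3/21 differ, p = 0.143, d = 0.158.
taxon2–taxon3: 9/21 differ, p = 0.429, d = 0.635.
The smallest distance is between taxon1 and taxon3.

taxon1 and taxon3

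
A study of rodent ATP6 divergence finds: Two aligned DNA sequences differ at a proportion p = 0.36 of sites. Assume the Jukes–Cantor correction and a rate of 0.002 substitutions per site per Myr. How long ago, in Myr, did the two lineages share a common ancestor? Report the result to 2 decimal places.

122.61

d = −(3/4) ln(1 − 4p/3) = −0.75 ln(1 − 0.48) = −0.75 ln(0.52)
  = −0.75 × (-0.653926) = 0.490445 substitutions/site.
Under a molecular clock d = 2μt, so t = d/(2μ) = 0.490445 / (2 × 0.002) = 122.61 Myr.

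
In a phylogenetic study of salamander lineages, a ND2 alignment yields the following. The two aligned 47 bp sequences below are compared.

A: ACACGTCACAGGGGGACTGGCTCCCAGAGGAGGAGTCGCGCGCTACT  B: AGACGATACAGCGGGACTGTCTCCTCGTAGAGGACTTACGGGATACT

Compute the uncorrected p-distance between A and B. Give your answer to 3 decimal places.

The sequences differ at 14 of 47 positions.
p = 14/47 = 0.297872… ≈ 0.298 (to 3 d.p.).

0.298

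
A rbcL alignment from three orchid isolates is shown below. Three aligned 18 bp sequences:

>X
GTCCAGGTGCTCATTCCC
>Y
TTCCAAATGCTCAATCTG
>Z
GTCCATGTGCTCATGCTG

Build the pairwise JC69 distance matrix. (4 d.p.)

X–Y: 6/18 sites differ → p ≈ 0.333333, d = −0.75 ln(1 − 0.444444) = 0.440839 ≈ 0.4408.
X–Z: 4/18 sites differ → p ≈ 0.222222, d = −0.75 ln(1 − 0.296296) = 0.263548 ≈ 0.2635.
Y–Z: 5/18 sites differ → p ≈ 0.277778, d = −0.75 ln(1 − 0.370371) = 0.346968 ≈ 0.3470.

d(X,Y) = 0.4408, d(X,Z) = 0.2635, d(Y,Z) = 0.3470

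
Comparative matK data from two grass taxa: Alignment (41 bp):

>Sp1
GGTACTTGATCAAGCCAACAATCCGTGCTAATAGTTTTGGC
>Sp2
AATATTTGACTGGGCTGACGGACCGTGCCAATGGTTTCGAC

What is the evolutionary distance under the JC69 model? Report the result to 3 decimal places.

0.551

The sequences differ at 16 of 41 sites, so p = 16/41 ≈ 0.390244.
d = −(3/4) ln(1 − 4p/3) = −0.75 ln(1 − 0.520325) = −0.75 ln(0.479675)
  = −0.75 × (-0.734646) = 0.550985 substitutions/site.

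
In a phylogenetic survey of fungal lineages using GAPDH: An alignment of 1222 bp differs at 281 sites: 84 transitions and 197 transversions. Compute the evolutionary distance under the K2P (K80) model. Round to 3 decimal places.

P = 84/1222 ≈ 0.06874 and Q = 197/1222 ≈ 0.161211.
Under the Kimura two-parameter model, d = −½ ln(1 − 2P − Q) − ¼ ln(1 − 2Q).
1 − 2P − Q = 0.701309, giving −½ ln(0.701309) = 0.177403.
1 − 2Q = 0.677578, giving −¼ ln(0.677578) = 0.097308.
d = 0.177403 + 0.097308 = 0.274711.

0.275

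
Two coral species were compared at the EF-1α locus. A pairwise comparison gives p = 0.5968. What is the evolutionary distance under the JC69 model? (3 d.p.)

d = −(3/4) ln(1 − 4p/3) = −0.75 ln(1 − 0.795733) = −0.75 ln(0.204267)
  = −0.75 × (-1.588327) = 1.191245 substitutions/site.

1.191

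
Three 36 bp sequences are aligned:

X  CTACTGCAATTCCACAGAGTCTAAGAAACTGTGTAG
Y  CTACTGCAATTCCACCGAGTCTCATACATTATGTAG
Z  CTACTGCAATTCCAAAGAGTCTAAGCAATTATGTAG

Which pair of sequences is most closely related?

X–Y: 6/36 differ, p = 0.167, d = 0.188.
X–Z: 4/36 differ, p = 0.111, d = 0.120.
Y–Z: 6/36 differ, p = 0.167, d = 0.188.
The smallest distance is between X and Z.

X and Z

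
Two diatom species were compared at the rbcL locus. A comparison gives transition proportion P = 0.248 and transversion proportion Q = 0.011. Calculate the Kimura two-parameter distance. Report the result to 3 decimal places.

0.359

Under the Kimura two-parameter model, d = −½ ln(1 − 2P − Q) − ¼ ln(1 − 2Q).
1 − 2P − Q = 0.493, giving −½ ln(0.493) = 0.353623.
1 − 2Q = 0.978, giving −¼ ln(0.978) = 0.005561.
d = 0.353623 + 0.005561 = 0.359184.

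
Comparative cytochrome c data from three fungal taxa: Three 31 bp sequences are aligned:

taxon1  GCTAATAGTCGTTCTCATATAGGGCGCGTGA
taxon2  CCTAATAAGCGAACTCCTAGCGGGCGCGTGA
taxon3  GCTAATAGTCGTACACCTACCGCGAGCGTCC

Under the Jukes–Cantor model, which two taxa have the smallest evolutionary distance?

taxon1 and taxon2

taxon1–taxon2: 8/31 differ, p = 0.258, d = 0.316.
taxon1–taxon3: 9/31 differ, p = 0.290, d = 0.367.
taxon2–taxon3: 10/31 differ, p = 0.323, d = 0.422.
The smallest distance is between taxon1 and taxon2.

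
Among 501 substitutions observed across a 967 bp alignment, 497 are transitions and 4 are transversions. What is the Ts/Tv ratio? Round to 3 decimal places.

R = 497/4 = 124.250.

124.250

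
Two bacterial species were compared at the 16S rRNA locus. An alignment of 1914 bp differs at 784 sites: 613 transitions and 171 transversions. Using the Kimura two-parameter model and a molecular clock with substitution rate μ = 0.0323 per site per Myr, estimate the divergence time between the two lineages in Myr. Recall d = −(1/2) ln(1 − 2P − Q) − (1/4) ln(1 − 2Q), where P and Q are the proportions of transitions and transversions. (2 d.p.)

10.89

P = 613/1914 ≈ 0.320272 and Q = 171/1914 ≈ 0.089342.
Under the Kimura two-parameter model, d = −½ ln(1 − 2P − Q) − ¼ ln(1 − 2Q).
1 − 2P − Q = 0.270114, giving −½ ln(0.270114) = 0.654456.
1 − 2Q = 0.821316, giving −¼ ln(0.821316) = 0.049212.
d = 0.654456 + 0.049212 = 0.703668.
Under a molecular clock d = 2μt, so t = d/(2μ) = 0.703668 / (2 × 0.0323) = 10.89 Myr.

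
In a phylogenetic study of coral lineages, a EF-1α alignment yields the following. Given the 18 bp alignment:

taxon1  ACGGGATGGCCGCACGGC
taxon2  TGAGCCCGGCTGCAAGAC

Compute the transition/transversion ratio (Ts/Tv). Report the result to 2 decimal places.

0.80

Transitions are A↔G and C↔T; transversions are all other mismatches.
Transitions: 4. Transversions: 5.
R = 4/5 = 0.80.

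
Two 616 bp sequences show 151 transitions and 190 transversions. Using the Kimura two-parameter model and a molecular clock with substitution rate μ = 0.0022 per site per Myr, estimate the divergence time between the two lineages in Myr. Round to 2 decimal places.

236.67

P = 151/616 ≈ 0.24513 and Q = 190/616 ≈ 0.308442.
Under the Kimura two-parameter model, d = −½ ln(1 − 2P − Q) − ¼ ln(1 − 2Q).
1 − 2P − Q = 0.201298, giving −½ ln(0.201298) = 0.801484.
1 − 2Q = 0.383116, giving −¼ ln(0.383116) = 0.239854.
d = 0.801484 + 0.239854 = 1.041338.
Under a molecular clock d = 2μt, so t = d/(2μ) = 1.041338 / (2 × 0.0022) = 236.67 Myr.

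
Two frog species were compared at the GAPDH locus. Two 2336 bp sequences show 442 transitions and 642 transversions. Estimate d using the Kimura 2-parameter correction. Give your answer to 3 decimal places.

P = 442/2336 ≈ 0.189212 and Q = 642/2336 ≈ 0.274829.
Under the Kimura two-parameter model, d = −½ ln(1 − 2P − Q) − ¼ ln(1 − 2Q).
1 − 2P − Q = 0.346747, giving −½ ln(0.346747) = 0.529580.
1 − 2Q = 0.450342, giving −¼ ln(0.450342) = 0.199437.
d = 0.529580 + 0.199437 = 0.729017.

0.729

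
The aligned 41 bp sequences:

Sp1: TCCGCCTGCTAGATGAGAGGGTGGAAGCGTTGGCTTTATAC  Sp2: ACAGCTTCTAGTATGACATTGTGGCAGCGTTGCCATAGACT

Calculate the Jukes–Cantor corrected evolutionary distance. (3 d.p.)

The sequences differ at 19 of 41 sites, so p = 19/41 ≈ 0.463415.
d = −(3/4) ln(1 − 4p/3) = −0.75 ln(1 − 0.617887) = −0.75 ln(0.382113)
  = −0.75 × (-0.962039) = 0.721529 substitutions/site.

0.722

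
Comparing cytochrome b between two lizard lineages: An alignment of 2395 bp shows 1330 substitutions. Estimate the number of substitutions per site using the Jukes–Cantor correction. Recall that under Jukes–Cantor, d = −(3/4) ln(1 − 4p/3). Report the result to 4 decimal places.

1.0116

p = 1330/2395 ≈ 0.555324.
d = −(3/4) ln(1 − 4p/3) = −0.75 ln(1 − 0.740432) = −0.75 ln(0.259568)
  = −0.75 × (-1.348737) = 1.011553 substitutions/site.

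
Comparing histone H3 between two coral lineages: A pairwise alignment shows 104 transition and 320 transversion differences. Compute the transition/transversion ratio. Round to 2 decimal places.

R = 104/320 = 0.325 ≈ 0.33 (to 2 d.p.).

0.33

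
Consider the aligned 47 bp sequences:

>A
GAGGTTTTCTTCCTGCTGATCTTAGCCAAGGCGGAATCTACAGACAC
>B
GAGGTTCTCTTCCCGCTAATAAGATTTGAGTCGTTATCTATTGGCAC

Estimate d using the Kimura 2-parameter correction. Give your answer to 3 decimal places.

0.461

Of 47 sites, 8 differences are transitions and 8 are transversions, so P = 8/47 ≈ 0.170213 and Q = 8/47 ≈ 0.170213.
Under the Kimura two-parameter model, d = −½ ln(1 − 2P − Q) − ¼ ln(1 − 2Q).
1 − 2P − Q = 0.489361, giving −½ ln(0.489361) = 0.357327.
1 − 2Q = 0.659574, giving −¼ ln(0.659574) = 0.104040.
d = 0.357327 + 0.104040 = 0.461367.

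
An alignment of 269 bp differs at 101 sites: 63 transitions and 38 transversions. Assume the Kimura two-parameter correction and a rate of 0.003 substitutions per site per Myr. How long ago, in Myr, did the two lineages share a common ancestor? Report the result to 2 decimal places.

92.23

P = 63/269 ≈ 0.234201 and Q = 38/269 ≈ 0.141264.
Under the Kimura two-parameter model, d = −½ ln(1 − 2P − Q) − ¼ ln(1 − 2Q).
1 − 2P − Q = 0.390334, giving −½ ln(0.390334) = 0.470376.
1 − 2Q = 0.717472, giving −¼ ln(0.717472) = 0.083005.
d = 0.470376 + 0.083005 = 0.553381.
Under a molecular clock d = 2μt, so t = d/(2μ) = 0.553381 / (2 × 0.003) = 92.23 Myr.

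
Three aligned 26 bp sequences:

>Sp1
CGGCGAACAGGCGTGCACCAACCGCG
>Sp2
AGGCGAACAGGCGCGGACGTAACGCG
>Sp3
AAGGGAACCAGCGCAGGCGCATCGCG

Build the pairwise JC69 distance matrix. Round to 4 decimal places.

d(Sp1,Sp2) = 0.2758, d(Sp1,Sp3) = 0.7166, d(Sp2,Sp3) = 0.3961

Sp1–Sp2: 6/26 sites differ → p ≈ 0.230769, d = −0.75 ln(1 − 0.307692) = 0.275793 ≈ 0.2758.
Sp1–Sp3: 12/26 sites differ → p ≈ 0.461538, d = −0.75 ln(1 − 0.615384) = 0.716632 ≈ 0.7166.
Sp2–Sp3: 8/26 sites differ → p ≈ 0.307692, d = −0.75 ln(1 − 0.410256) = 0.396050 ≈ 0.3961.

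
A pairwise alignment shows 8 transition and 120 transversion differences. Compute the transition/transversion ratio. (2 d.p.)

R = 8/120 = 0.066666… ≈ 0.07 (to 2 d.p.).

0.07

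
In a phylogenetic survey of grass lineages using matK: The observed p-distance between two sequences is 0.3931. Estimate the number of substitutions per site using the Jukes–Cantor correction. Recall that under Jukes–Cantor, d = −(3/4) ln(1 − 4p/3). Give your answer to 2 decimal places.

0.56

d = −(3/4) ln(1 − 4p/3) = −0.75 ln(1 − 0.524133) = −0.75 ln(0.475867)
  = −0.75 × (-0.742617) = 0.556963 substitutions/site.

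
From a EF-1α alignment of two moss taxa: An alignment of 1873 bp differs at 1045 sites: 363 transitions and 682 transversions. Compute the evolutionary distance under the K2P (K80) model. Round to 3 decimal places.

P = 363/1873 ≈ 0.193807 and Q = 682/1873 ≈ 0.364122.
Under the Kimura two-parameter model, d = −½ ln(1 − 2P − Q) − ¼ ln(1 − 2Q).
1 − 2P − Q = 0.248264, giving −½ ln(0.248264) = 0.696631.
1 − 2Q = 0.271756, giving −¼ ln(0.271756) = 0.325713.
d = 0.696631 + 0.325713 = 1.022344.

1.022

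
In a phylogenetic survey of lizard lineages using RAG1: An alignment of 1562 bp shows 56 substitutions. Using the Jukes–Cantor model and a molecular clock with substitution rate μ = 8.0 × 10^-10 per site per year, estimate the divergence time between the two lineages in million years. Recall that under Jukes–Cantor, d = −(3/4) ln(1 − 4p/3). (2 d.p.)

p = 56/1562 ≈ 0.035851.
d = −(3/4) ln(1 − 4p/3) = −0.75 ln(1 − 0.047801) = −0.75 ln(0.952199)
  = −0.75 × (-0.048981) = 0.036736 substitutions/site.
Under a molecular clock d = 2μt, so t = d/(2μ) = 0.036736 / (2 × 8.0 × 10^-10) = 22.96 million years.

22.96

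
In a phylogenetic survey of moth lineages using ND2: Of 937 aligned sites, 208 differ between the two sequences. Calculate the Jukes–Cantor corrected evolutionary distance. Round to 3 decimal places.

p = 208/937 ≈ 0.221985.
d = −(3/4) ln(1 − 4p/3) = −0.75 ln(1 − 0.29598) = −0.75 ln(0.70402)
  = −0.75 × (-0.350949) = 0.263212 substitutions/site.

0.263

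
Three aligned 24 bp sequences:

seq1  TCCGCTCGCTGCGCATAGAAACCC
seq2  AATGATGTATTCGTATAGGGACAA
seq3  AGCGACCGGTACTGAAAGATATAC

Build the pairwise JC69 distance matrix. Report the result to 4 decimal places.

d(seq1,seq2) = 0.9607, d(seq1,seq3) = 0.8240, d(seq2,seq3) = 1.1281

seq1–seq2: 13/24 sites differ → p ≈ 0.541667, d = −0.75 ln(1 − 0.722223) = 0.960702 ≈ 0.9607.
seq1–seq3: 12/24 sites differ → p = 0.5, d = −0.75 ln(1 − 0.666667) = 0.823960 ≈ 0.8240.
seq2–seq3: 14/24 sites differ → p ≈ 0.583333, d = −0.75 ln(1 − 0.777777) = 1.128055 ≈ 1.1281.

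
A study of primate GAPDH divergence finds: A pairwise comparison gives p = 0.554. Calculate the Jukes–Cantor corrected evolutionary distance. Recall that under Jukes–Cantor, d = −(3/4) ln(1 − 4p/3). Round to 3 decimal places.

d = −(3/4) ln(1 − 4p/3) = −0.75 ln(1 − 0.738667) = −0.75 ln(0.261333)
  = −0.75 × (-1.341960) = 1.006470 substitutions/site.

1.006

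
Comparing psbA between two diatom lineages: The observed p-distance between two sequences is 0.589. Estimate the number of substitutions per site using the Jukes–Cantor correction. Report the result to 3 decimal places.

d = −(3/4) ln(1 − 4p/3) = −0.75 ln(1 − 0.785333) = −0.75 ln(0.214667)
  = −0.75 × (-1.538667) = 1.154000 substitutions/site.

1.154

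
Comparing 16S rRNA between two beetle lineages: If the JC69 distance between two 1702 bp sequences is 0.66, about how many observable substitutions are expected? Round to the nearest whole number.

Invert JC69: p = (3/4)(1 − e^(−4d/3)) = 0.75 × (1 − e^(-0.88)) = 0.75 × (1 − 0.414783) = 0.438913.
Expected differing sites = pL ≈ 0.438913 × 1702 = 747.029926 ≈ 747.

747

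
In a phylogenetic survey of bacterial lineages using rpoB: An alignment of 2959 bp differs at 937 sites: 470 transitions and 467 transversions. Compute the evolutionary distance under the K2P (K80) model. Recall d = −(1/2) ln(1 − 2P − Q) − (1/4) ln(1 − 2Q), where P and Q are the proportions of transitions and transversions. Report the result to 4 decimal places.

0.4175

P = 470/2959 ≈ 0.158837 and Q = 467/2959 ≈ 0.157824.
Under the Kimura two-parameter model, d = −½ ln(1 − 2P − Q) − ¼ ln(1 − 2Q).
1 − 2P − Q = 0.524502, giving −½ ln(0.524502) = 0.322653.
1 − 2Q = 0.684352, giving −¼ ln(0.684352) = 0.094821.
d = 0.322653 + 0.094821 = 0.417474.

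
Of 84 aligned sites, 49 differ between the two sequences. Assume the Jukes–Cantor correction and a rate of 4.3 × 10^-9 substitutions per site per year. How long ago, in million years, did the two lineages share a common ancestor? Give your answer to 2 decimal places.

p = 49/84 ≈ 0.583333.
d = −(3/4) ln(1 − 4p/3) = −0.75 ln(1 − 0.777777) = −0.75 ln(0.222223)
  = −0.75 × (-1.504074) = 1.128056 substitutions/site.
Under a molecular clock d = 2μt, so t = d/(2μ) = 1.128056 / (2 × 4.3 × 10^-9) = 131.17 million years.

131.17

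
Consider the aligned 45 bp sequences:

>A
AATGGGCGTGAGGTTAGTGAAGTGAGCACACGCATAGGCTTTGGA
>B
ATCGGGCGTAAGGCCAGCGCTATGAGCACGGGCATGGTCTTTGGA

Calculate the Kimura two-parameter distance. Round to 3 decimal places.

Of 45 sites, 8 differences are transitions and 5 are transversions, so P = 8/45 ≈ 0.177778 and Q = 5/45 ≈ 0.111111.
Under the Kimura two-parameter model, d = −½ ln(1 − 2P − Q) − ¼ ln(1 − 2Q).
1 − 2P − Q = 0.533333, giving −½ ln(0.533333) = 0.314305.
1 − 2Q = 0.777778, giving −¼ ln(0.777778) = 0.062829.
d = 0.314305 + 0.062829 = 0.377134.

0.377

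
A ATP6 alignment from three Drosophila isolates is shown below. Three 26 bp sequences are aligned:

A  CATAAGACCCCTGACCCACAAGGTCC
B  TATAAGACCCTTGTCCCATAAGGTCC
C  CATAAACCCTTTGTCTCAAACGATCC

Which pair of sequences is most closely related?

A and B

A–B: 4/26 differ, p = 0.154, d = 0.172.
A–C: 9/26 differ, p = 0.346, d = 0.464.
B–C: 8/26 differ, p = 0.308, d = 0.396.
The smallest distance is between A and B.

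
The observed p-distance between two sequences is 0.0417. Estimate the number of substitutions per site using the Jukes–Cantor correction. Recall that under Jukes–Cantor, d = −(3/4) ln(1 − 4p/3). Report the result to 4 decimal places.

0.0429

d = −(3/4) ln(1 − 4p/3) = −0.75 ln(1 − 0.0556) = −0.75 ln(0.9444)
  = −0.75 × (-0.057205) = 0.042904 substitutions/site.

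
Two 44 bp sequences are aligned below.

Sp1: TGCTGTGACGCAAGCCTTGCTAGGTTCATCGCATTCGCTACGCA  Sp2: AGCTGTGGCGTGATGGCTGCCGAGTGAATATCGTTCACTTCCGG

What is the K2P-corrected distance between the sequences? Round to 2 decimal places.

Of 44 sites, 10 differences are transitions and 11 are transversions, so P = 10/44 ≈ 0.227273 and Q = 11/44 = 0.25.
Under the Kimura two-parameter model, d = −½ ln(1 − 2P − Q) − ¼ ln(1 − 2Q).
1 − 2P − Q = 0.295454, giving −½ ln(0.295454) = 0.609621.
1 − 2Q = 0.5, giving −¼ ln(0.5) = 0.173287.
d = 0.609621 + 0.173287 = 0.782908.

0.78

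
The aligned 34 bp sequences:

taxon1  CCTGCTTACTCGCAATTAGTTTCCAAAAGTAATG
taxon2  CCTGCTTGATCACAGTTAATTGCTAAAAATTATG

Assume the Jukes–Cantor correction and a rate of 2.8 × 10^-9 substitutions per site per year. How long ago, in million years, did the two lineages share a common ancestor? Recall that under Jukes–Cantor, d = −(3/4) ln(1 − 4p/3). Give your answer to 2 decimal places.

58.30

The sequences differ at 9 of 34 sites (8, 9, 12, 15, 19, 22, 24, 29, 31), so p = 9/34 ≈ 0.264706.
d = −(3/4) ln(1 − 4p/3) = −0.75 ln(1 − 0.352941) = −0.75 ln(0.647059)
  = −0.75 × (-0.435318) = 0.326489 substitutions/site.
Under a molecular clock d = 2μt, so t = d/(2μ) = 0.326489 / (2 × 2.8 × 10^-9) = 58.30 million years.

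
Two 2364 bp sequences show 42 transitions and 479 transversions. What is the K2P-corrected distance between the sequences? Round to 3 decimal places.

0.266

P = 42/2364 ≈ 0.017766 and Q = 479/2364 ≈ 0.202623.
Under the Kimura two-parameter model, d = −½ ln(1 − 2P − Q) − ¼ ln(1 − 2Q).
1 − 2P − Q = 0.761845, giving −½ ln(0.761845) = 0.136006.
1 − 2Q = 0.594754, giving −¼ ln(0.594754) = 0.129902.
d = 0.136006 + 0.129902 = 0.265908.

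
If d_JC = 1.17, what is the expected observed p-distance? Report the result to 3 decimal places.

p = (3/4)(1 − e^(−4d/3)) = 0.75 × (1 − e^(-1.56)) = 0.75 × (1 − 0.210136) = 0.592398.

0.592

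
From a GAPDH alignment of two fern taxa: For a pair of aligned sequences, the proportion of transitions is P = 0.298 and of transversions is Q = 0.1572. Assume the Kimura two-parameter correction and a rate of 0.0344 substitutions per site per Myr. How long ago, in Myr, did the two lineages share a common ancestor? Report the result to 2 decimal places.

Under the Kimura two-parameter model, d = −½ ln(1 − 2P − Q) − ¼ ln(1 − 2Q).
1 − 2P − Q = 0.2468, giving −½ ln(0.2468) = 0.699588.
1 − 2Q = 0.6856, giving −¼ ln(0.6856) = 0.094365.
d = 0.699588 + 0.094365 = 0.793953.
Under a molecular clock d = 2μt, so t = d/(2μ) = 0.793953 / (2 × 0.0344) = 11.54 Myr.

11.54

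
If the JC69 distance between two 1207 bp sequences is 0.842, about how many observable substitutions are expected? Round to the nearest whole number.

611

Invert JC69: p = (3/4)(1 − e^(−4d/3)) = 0.75 × (1 − e^(-1.122667)) = 0.75 × (1 − 0.325411) = 0.505942.
Expected differing sites = pL ≈ 0.505942 × 1207 = 610.671994 ≈ 611.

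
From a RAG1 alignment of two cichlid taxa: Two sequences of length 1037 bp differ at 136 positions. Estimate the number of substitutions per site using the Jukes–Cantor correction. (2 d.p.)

p = 136/1037 ≈ 0.131148.
d = −(3/4) ln(1 − 4p/3) = −0.75 ln(1 − 0.174864) = −0.75 ln(0.825136)
  = −0.75 × (-0.192207) = 0.144155 substitutions/site.

0.14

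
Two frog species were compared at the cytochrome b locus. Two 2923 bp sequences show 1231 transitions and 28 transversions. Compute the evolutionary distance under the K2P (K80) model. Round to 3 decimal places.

P = 1231/2923 ≈ 0.421143 and Q = 28/2923 ≈ 0.009579.
Under the Kimura two-parameter model, d = −½ ln(1 − 2P − Q) − ¼ ln(1 − 2Q).
1 − 2P − Q = 0.148135, giving −½ ln(0.148135) = 0.954816.
1 − 2Q = 0.980842, giving −¼ ln(0.980842) = 0.004836.
d = 0.954816 + 0.004836 = 0.959652.

0.960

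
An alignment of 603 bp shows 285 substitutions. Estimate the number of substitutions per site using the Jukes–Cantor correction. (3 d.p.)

0.746

p = 285/603 ≈ 0.472637.
d = −(3/4) ln(1 − 4p/3) = −0.75 ln(1 − 0.630183) = −0.75 ln(0.369817)
  = −0.75 × (-0.994747) = 0.746060 substitutions/site.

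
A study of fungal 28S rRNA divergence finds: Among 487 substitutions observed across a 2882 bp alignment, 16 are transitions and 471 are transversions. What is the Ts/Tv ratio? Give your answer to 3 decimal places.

R = 16/471 = 0.033970… ≈ 0.034 (to 3 d.p.).

0.034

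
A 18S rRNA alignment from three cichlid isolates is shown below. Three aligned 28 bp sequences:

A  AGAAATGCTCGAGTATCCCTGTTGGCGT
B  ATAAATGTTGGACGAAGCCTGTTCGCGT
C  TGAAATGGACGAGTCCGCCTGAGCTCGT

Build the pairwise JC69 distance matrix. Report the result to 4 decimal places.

A–B: 8/28 sites differ → p ≈ 0.285714, d = −0.75 ln(1 − 0.380952) = 0.359679 ≈ 0.3597.
A–C: 10/28 sites differ → p ≈ 0.357143, d = −0.75 ln(1 − 0.476191) = 0.484971 ≈ 0.4850.
B–C: 12/28 sites differ → p ≈ 0.428571, d = −0.75 ln(1 − 0.571428) = 0.635472 ≈ 0.6355.

d(A,B) = 0.3597, d(A,C) = 0.4850, d(B,C) = 0.6355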